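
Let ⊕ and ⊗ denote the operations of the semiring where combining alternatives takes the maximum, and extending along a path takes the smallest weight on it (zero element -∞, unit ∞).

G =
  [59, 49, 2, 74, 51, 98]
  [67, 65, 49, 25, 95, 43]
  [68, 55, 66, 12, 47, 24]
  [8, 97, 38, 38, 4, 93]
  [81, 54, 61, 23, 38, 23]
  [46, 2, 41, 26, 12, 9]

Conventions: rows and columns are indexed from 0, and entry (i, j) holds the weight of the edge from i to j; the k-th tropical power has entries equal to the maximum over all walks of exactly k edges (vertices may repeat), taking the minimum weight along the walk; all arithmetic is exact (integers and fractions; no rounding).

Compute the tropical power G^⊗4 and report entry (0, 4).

G^⊗2:
  [59, 74, 51, 59, 51, 74]
  [81, 65, 61, 67, 65, 67]
  [66, 55, 66, 68, 55, 68]
  [67, 65, 49, 38, 95, 43]
  [61, 55, 61, 74, 54, 81]
  [46, 46, 41, 46, 46, 46]
G^⊗3:
  [67, 65, 51, 59, 74, 59]
  [65, 67, 61, 74, 65, 81]
  [66, 68, 66, 66, 55, 68]
  [81, 65, 61, 67, 65, 67]
  [61, 74, 61, 61, 55, 74]
  [46, 46, 46, 46, 46, 46]
G^⊗4:
  [74, 65, 61, 67, 65, 67]
  [67, 74, 61, 65, 67, 74]
  [67, 66, 66, 66, 68, 66]
  [65, 67, 61, 74, 65, 81]
  [67, 65, 61, 61, 74, 61]
  [46, 46, 46, 46, 46, 46]
Key observation: the optimum is the walk 0->3->1->1->4, with weight 74 min 97 min 65 min 95 = 65.
Optimal value attained by: walk 0->3->1->1->4.
Answer: (G^⊗4)[0][4] = 65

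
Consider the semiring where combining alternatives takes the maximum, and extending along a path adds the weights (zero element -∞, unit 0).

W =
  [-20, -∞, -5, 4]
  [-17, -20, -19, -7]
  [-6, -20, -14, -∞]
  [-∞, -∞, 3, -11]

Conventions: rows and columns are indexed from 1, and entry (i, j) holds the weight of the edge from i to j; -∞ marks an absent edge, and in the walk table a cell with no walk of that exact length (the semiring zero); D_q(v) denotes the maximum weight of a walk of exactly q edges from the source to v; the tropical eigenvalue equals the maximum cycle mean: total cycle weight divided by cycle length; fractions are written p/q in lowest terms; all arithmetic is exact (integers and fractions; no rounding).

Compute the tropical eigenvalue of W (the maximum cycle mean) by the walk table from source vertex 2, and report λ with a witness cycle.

q=0: [-∞, 0, -∞, -∞]
q=1: [-17, -20, -19, -7]
q=2: [-25, -39, -4, -13]
q=3: [-10, -24, -10, -21]
q=4: [-16, -30, -15, -6]
Optimal cycle mean attained by: cycle 1->4->3->1, total 4 + 3 + (-6), length 3.
Answer: λ = 1/3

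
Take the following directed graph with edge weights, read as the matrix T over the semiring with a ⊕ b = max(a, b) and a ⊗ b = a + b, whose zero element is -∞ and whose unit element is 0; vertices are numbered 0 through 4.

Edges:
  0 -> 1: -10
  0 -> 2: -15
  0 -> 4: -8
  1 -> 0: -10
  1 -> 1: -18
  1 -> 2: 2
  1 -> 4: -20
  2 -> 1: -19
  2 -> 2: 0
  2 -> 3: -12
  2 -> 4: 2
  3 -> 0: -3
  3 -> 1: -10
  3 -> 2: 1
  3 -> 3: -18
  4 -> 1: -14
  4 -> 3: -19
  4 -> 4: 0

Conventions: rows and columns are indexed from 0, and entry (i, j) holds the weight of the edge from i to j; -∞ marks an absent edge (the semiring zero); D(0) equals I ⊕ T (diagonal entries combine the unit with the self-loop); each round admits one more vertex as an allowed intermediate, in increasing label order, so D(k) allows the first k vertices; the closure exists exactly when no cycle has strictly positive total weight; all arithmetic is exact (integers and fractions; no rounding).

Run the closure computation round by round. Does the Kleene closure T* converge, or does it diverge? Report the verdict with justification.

D(0):
  [0, -10, -15, -∞, -8]
  [-10, 0, 2, -∞, -20]
  [-∞, -19, 0, -12, 2]
  [-3, -10, 1, 0, -∞]
  [-∞, -14, -∞, -19, 0]
D(1):
  [0, -10, -15, -∞, -8]
  [-10, 0, 2, -∞, -18]
  [-∞, -19, 0, -12, 2]
  [-3, -10, 1, 0, -11]
  [-∞, -14, -∞, -19, 0]
D(2):
  [0, -10, -8, -∞, -8]
  [-10, 0, 2, -∞, -18]
  [-29, -19, 0, -12, 2]
  [-3, -10, 1, 0, -11]
  [-24, -14, -12, -19, 0]
D(3):
  [0, -10, -8, -20, -6]
  [-10, 0, 2, -10, 4]
  [-29, -19, 0, -12, 2]
  [-3, -10, 1, 0, 3]
  [-24, -14, -12, -19, 0]
D(4):
  [0, -10, -8, -20, -6]
  [-10, 0, 2, -10, 4]
  [-15, -19, 0, -12, 2]
  [-3, -10, 1, 0, 3]
  [-22, -14, -12, -19, 0]
D(5):
  [0, -10, -8, -20, -6]
  [-10, 0, 2, -10, 4]
  [-15, -12, 0, -12, 2]
  [-3, -10, 1, 0, 3]
  [-22, -14, -12, -19, 0]
Key observation: every diagonal entry stays at the unit through all rounds, so no improving cycle exists.
Answer: CONVERGES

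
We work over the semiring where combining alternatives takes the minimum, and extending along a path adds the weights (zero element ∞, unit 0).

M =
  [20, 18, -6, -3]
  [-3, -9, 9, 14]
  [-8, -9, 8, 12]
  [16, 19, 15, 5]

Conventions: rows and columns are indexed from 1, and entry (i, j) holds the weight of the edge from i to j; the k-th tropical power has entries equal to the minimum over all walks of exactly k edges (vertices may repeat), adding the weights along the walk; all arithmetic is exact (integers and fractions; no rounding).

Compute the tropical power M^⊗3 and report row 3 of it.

M^⊗2:
  [-14, -15, 2, 2]
  [-12, -18, -9, -6]
  [-12, -18, -14, -11]
  [7, 6, 10, 10]
M^⊗3:
  [-18, -24, -20, -17]
  [-21, -27, -18, -15]
  [-22, -27, -18, -15]
  [2, -3, 1, 4]
Answer: row 3 of M^⊗3 = [-22, -27, -18, -15]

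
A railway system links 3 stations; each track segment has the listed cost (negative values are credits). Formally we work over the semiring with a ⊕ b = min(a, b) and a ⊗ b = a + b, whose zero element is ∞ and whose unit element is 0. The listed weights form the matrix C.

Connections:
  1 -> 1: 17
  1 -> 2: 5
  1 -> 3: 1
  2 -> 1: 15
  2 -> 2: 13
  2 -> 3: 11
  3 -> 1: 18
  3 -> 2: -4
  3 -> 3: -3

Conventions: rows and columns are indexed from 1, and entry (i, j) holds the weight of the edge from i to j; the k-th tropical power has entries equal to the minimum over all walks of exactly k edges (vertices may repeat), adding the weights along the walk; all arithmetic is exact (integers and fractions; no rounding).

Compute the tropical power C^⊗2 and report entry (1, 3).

C^⊗2:
  [19, -3, -2]
  [28, 7, 8]
  [11, -7, -6]
Key observation: the optimum is the walk 1->3->3, with weight 1 + (-3) = -2.
Optimal value attained by: walk 1->3->3.
Answer: (C^⊗2)[1][3] = -2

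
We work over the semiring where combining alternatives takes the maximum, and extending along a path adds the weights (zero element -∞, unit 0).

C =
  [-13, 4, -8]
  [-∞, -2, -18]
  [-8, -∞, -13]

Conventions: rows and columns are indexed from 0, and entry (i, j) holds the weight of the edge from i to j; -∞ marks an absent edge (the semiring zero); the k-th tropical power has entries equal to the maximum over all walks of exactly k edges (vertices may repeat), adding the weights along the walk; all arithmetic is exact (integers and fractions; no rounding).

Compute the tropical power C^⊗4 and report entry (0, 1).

C^⊗2:
  [-16, 2, -14]
  [-26, -4, -20]
  [-21, -4, -16]
C^⊗3:
  [-22, 0, -16]
  [-28, -6, -22]
  [-24, -6, -22]
C^⊗4:
  [-24, -2, -18]
  [-30, -8, -24]
  [-30, -8, -24]
Key observation: the optimum is the walk 0->1->1->1->1, with weight 4 + (-2) + (-2) + (-2) = -2.
Optimal value attained by: walk 0->1->1->1->1.
Answer: (C^⊗4)[0][1] = -2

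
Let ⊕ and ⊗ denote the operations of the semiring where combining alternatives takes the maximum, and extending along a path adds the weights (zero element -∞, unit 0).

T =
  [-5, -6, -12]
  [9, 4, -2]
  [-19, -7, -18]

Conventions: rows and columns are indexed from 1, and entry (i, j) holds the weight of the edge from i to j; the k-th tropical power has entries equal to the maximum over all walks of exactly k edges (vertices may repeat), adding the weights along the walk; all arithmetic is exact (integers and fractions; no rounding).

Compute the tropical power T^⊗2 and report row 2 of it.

T^⊗2:
  [3, -2, -8]
  [13, 8, 2]
  [2, -3, -9]
Answer: row 2 of T^⊗2 = [13, 8, 2]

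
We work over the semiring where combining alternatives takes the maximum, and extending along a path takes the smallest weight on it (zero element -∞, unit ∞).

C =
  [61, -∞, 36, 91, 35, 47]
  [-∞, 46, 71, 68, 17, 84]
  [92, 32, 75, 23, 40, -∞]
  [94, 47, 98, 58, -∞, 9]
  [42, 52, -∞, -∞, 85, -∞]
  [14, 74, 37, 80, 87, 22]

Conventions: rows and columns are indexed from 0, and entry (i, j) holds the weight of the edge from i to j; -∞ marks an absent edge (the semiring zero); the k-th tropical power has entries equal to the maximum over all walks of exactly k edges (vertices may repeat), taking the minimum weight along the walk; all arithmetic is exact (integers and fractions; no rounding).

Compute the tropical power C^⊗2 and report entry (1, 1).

C^⊗2:
  [91, 47, 91, 61, 47, 47]
  [71, 74, 71, 80, 84, 46]
  [75, 40, 75, 91, 40, 47]
  [92, 47, 75, 91, 40, 47]
  [42, 52, 52, 52, 85, 52]
  [80, 52, 80, 68, 85, 74]
Key observation: the optimum is the walk 1->5->1, with weight 84 min 74 = 74.
Optimal value attained by: walk 1->5->1.
Answer: (C^⊗2)[1][1] = 74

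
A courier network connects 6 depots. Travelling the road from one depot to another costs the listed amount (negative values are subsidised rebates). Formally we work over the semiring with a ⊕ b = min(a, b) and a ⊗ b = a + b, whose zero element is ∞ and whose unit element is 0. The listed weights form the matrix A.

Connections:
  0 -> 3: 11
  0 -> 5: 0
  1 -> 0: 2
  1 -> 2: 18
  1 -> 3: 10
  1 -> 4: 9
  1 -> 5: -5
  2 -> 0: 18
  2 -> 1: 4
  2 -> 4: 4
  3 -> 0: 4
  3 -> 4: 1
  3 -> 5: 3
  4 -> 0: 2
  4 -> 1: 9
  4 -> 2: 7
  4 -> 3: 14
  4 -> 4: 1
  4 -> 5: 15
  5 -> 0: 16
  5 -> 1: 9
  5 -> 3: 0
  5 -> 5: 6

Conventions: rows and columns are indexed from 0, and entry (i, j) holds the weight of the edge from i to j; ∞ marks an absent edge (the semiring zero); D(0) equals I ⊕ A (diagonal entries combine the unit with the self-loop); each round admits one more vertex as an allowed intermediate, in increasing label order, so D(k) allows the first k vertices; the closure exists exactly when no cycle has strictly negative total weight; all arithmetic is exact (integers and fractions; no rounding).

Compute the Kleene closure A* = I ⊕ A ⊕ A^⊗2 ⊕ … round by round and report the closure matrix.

D(0):
  [0, ∞, ∞, 11, ∞, 0]
  [2, 0, 18, 10, 9, -5]
  [18, 4, 0, ∞, 4, ∞]
  [4, ∞, ∞, 0, 1, 3]
  [2, 9, 7, 14, 0, 15]
  [16, 9, ∞, 0, ∞, 0]
D(1):
  [0, ∞, ∞, 11, ∞, 0]
  [2, 0, 18, 10, 9, -5]
  [18, 4, 0, 29, 4, 18]
  [4, ∞, ∞, 0, 1, 3]
  [2, 9, 7, 13, 0, 2]
  [16, 9, ∞, 0, ∞, 0]
D(2):
  [0, ∞, ∞, 11, ∞, 0]
  [2, 0, 18, 10, 9, -5]
  [6, 4, 0, 14, 4, -1]
  [4, ∞, ∞, 0, 1, 3]
  [2, 9, 7, 13, 0, 2]
  [11, 9, 27, 0, 18, 0]
D(3):
  [0, ∞, ∞, 11, ∞, 0]
  [2, 0, 18, 10, 9, -5]
  [6, 4, 0, 14, 4, -1]
  [4, ∞, ∞, 0, 1, 3]
  [2, 9, 7, 13, 0, 2]
  [11, 9, 27, 0, 18, 0]
D(4):
  [0, ∞, ∞, 11, 12, 0]
  [2, 0, 18, 10, 9, -5]
  [6, 4, 0, 14, 4, -1]
  [4, ∞, ∞, 0, 1, 3]
  [2, 9, 7, 13, 0, 2]
  [4, 9, 27, 0, 1, 0]
D(5):
  [0, 21, 19, 11, 12, 0]
  [2, 0, 16, 10, 9, -5]
  [6, 4, 0, 14, 4, -1]
  [3, 10, 8, 0, 1, 3]
  [2, 9, 7, 13, 0, 2]
  [3, 9, 8, 0, 1, 0]
D(6):
  [0, 9, 8, 0, 1, 0]
  [-2, 0, 3, -5, -4, -5]
  [2, 4, 0, -1, 0, -1]
  [3, 10, 8, 0, 1, 3]
  [2, 9, 7, 2, 0, 2]
  [3, 9, 8, 0, 1, 0]
Answer: A* = [[0, 9, 8, 0, 1, 0], [-2, 0, 3, -5, -4, -5], [2, 4, 0, -1, 0, -1], [3, 10, 8, 0, 1, 3], [2, 9, 7, 2, 0, 2], [3, 9, 8, 0, 1, 0]]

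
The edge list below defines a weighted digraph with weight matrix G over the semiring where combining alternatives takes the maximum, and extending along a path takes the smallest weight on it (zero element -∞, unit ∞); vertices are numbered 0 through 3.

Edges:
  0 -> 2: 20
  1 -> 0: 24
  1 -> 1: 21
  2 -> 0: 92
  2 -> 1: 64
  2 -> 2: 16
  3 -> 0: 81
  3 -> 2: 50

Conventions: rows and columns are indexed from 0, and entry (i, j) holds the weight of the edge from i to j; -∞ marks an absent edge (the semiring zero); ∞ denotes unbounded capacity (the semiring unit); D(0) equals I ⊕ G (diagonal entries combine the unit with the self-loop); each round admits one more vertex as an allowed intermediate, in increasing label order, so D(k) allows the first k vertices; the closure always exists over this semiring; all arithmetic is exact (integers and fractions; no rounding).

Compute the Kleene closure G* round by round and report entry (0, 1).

D(0):
  [∞, -∞, 20, -∞]
  [24, ∞, -∞, -∞]
  [92, 64, ∞, -∞]
  [81, -∞, 50, ∞]
D(1):
  [∞, -∞, 20, -∞]
  [24, ∞, 20, -∞]
  [92, 64, ∞, -∞]
  [81, -∞, 50, ∞]
D(2):
  [∞, -∞, 20, -∞]
  [24, ∞, 20, -∞]
  [92, 64, ∞, -∞]
  [81, -∞, 50, ∞]
D(3):
  [∞, 20, 20, -∞]
  [24, ∞, 20, -∞]
  [92, 64, ∞, -∞]
  [81, 50, 50, ∞]
D(4):
  [∞, 20, 20, -∞]
  [24, ∞, 20, -∞]
  [92, 64, ∞, -∞]
  [81, 50, 50, ∞]
Answer: G*[0][1] = 20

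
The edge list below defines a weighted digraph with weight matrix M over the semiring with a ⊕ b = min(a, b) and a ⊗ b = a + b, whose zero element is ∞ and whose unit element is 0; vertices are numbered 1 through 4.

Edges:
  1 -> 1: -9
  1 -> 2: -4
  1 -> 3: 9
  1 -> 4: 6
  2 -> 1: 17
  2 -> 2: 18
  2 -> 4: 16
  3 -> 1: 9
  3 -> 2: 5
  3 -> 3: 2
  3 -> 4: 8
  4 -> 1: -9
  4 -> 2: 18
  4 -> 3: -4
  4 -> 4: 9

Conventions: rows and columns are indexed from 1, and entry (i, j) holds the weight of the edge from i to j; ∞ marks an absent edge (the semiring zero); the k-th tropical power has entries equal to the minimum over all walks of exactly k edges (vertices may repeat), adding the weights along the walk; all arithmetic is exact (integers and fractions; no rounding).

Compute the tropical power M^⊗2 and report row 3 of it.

M^⊗2:
  [-18, -13, 0, -3]
  [7, 13, 12, 23]
  [-1, 5, 4, 10]
  [-18, -13, -2, -3]
Answer: row 3 of M^⊗2 = [-1, 5, 4, 10]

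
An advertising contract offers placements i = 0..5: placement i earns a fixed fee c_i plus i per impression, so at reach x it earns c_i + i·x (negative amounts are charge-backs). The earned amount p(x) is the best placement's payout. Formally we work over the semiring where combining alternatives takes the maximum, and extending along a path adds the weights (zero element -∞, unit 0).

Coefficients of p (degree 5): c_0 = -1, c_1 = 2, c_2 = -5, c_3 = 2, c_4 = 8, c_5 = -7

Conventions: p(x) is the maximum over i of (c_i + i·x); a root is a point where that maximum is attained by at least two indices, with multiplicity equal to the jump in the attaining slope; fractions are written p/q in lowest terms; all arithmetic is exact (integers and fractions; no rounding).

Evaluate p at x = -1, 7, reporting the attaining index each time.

p(-1) = max(-1+0·(-1)=-1, 2+1·(-1)=1, -5+2·(-1)=-7, 2+3·(-1)=-1, 8+4·(-1)=4, -7+5·(-1)=-12) = 4 (attained by i=4)
p(7) = max(-1+0·7=-1, 2+1·7=9, -5+2·7=9, 2+3·7=23, 8+4·7=36, -7+5·7=28) = 36 (attained by i=4)
Answer: p(-1) = 4; p(7) = 36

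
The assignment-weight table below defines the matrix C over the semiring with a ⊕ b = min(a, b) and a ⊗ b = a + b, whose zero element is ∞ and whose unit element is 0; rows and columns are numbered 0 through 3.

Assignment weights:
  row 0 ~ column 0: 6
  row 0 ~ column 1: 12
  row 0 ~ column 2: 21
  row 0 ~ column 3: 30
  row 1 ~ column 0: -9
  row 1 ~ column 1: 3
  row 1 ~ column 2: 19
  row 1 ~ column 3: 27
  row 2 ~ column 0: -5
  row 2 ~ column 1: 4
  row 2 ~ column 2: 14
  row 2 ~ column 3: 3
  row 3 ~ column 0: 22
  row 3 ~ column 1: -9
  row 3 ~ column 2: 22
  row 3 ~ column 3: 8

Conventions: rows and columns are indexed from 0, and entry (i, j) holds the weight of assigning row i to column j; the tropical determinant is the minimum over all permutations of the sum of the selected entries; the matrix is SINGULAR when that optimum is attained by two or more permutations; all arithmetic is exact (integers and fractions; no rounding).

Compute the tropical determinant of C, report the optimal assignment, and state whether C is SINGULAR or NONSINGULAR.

σ = (0, 1, 2, 3): 6 + 3 + 14 + 8 = 31
σ = (0, 1, 3, 2): 6 + 3 + 3 + 22 = 34
σ = (0, 2, 1, 3): 6 + 19 + 4 + 8 = 37
σ = (0, 2, 3, 1): 6 + 19 + 3 + (-9) = 19
σ = (0, 3, 1, 2): 6 + 27 + 4 + 22 = 59
σ = (0, 3, 2, 1): 6 + 27 + 14 + (-9) = 38
σ = (1, 0, 2, 3): 12 + (-9) + 14 + 8 = 25
σ = (1, 0, 3, 2): 12 + (-9) + 3 + 22 = 28
σ = (1, 2, 0, 3): 12 + 19 + (-5) + 8 = 34
σ = (1, 2, 3, 0): 12 + 19 + 3 + 22 = 56
σ = (1, 3, 0, 2): 12 + 27 + (-5) + 22 = 56
σ = (1, 3, 2, 0): 12 + 27 + 14 + 22 = 75
σ = (2, 0, 1, 3): 21 + (-9) + 4 + 8 = 24
σ = (2, 0, 3, 1): 21 + (-9) + 3 + (-9) = 6
σ = (2, 1, 0, 3): 21 + 3 + (-5) + 8 = 27
σ = (2, 1, 3, 0): 21 + 3 + 3 + 22 = 49
σ = (2, 3, 0, 1): 21 + 27 + (-5) + (-9) = 34
σ = (2, 3, 1, 0): 21 + 27 + 4 + 22 = 74
σ = (3, 0, 1, 2): 30 + (-9) + 4 + 22 = 47
σ = (3, 0, 2, 1): 30 + (-9) + 14 + (-9) = 26
σ = (3, 1, 0, 2): 30 + 3 + (-5) + 22 = 50
σ = (3, 1, 2, 0): 30 + 3 + 14 + 22 = 69
σ = (3, 2, 0, 1): 30 + 19 + (-5) + (-9) = 35
σ = (3, 2, 1, 0): 30 + 19 + 4 + 22 = 75
Optimal value attained by: σ = (2, 0, 3, 1).
Answer: det⊕(C) = 6; verdict: NONSINGULAR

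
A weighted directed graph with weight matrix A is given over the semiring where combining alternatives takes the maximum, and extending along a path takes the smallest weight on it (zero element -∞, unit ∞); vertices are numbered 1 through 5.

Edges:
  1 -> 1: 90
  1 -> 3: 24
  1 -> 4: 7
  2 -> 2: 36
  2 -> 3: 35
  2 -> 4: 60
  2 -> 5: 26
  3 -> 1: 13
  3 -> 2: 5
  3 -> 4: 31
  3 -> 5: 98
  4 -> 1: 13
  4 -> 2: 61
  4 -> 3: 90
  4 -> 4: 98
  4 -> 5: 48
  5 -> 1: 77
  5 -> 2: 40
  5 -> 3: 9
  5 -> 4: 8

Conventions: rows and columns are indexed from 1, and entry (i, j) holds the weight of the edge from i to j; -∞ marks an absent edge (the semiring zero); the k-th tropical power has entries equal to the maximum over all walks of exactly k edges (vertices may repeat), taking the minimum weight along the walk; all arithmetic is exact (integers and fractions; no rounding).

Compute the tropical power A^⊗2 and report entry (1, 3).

A^⊗2:
  [90, 7, 24, 24, 24]
  [26, 60, 60, 60, 48]
  [77, 40, 31, 31, 31]
  [48, 61, 90, 98, 90]
  [77, 36, 35, 40, 26]
Key observation: the optimum is the walk 1->1->3, with weight 90 min 24 = 24.
Optimal value attained by: walk 1->1->3.
Answer: (A^⊗2)[1][3] = 24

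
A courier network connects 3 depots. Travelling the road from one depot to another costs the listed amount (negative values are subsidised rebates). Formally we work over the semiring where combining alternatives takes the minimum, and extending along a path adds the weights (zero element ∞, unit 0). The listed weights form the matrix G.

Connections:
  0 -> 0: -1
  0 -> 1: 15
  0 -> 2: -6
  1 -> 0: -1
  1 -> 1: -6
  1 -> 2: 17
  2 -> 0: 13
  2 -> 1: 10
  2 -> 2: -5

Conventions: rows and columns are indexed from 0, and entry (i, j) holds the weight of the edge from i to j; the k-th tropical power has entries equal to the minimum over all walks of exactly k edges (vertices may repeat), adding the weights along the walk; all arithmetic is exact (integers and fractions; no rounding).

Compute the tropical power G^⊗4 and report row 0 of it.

G^⊗2:
  [-2, 4, -11]
  [-7, -12, -7]
  [8, 4, -10]
G^⊗3:
  [-3, -2, -16]
  [-13, -18, -13]
  [3, -2, -15]
G^⊗4:
  [-4, -8, -21]
  [-19, -24, -19]
  [-3, -8, -20]
Answer: row 0 of G^⊗4 = [-4, -8, -21]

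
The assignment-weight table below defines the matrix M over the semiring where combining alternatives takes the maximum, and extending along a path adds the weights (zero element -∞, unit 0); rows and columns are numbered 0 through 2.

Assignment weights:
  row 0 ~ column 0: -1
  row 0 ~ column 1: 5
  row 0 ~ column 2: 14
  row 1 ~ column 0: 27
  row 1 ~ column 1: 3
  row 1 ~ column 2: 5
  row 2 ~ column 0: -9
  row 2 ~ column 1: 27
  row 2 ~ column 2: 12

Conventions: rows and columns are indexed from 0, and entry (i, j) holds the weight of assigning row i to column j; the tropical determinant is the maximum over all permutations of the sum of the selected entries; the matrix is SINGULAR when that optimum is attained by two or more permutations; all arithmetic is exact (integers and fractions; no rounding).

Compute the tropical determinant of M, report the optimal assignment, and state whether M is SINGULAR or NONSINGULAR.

σ = (0, 1, 2): (-1) + 3 + 12 = 14
σ = (0, 2, 1): (-1) + 5 + 27 = 31
σ = (1, 0, 2): 5 + 27 + 12 = 44
σ = (1, 2, 0): 5 + 5 + (-9) = 1
σ = (2, 0, 1): 14 + 27 + 27 = 68
σ = (2, 1, 0): 14 + 3 + (-9) = 8
Optimal value attained by: σ = (2, 0, 1).
Answer: det⊕(M) = 68; verdict: NONSINGULAR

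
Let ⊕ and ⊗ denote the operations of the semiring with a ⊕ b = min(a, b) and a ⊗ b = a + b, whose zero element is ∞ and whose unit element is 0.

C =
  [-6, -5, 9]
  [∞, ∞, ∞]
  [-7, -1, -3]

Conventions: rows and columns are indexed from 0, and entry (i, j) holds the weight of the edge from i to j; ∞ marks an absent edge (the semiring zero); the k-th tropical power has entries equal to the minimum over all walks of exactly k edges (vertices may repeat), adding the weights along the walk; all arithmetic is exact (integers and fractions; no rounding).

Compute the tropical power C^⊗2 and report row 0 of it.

C^⊗2:
  [-12, -11, 3]
  [∞, ∞, ∞]
  [-13, -12, -6]
Answer: row 0 of C^⊗2 = [-12, -11, 3]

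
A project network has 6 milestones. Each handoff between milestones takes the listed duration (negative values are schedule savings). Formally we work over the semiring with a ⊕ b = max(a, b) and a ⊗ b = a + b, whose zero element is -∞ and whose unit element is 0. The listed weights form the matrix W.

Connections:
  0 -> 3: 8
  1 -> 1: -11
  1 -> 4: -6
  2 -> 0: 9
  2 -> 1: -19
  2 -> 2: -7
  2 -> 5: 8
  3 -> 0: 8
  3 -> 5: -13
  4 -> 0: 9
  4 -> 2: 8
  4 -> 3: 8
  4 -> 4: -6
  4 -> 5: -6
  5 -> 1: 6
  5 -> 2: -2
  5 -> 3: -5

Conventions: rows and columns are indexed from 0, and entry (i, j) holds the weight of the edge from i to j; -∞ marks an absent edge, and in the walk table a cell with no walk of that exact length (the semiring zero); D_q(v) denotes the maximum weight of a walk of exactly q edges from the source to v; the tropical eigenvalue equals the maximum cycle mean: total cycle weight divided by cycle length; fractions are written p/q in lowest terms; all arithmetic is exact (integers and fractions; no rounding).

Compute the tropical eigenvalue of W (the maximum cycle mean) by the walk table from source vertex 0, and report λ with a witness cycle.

q=0: [0, -∞, -∞, -∞, -∞, -∞]
q=1: [-∞, -∞, -∞, 8, -∞, -∞]
q=2: [16, -∞, -∞, -∞, -∞, -5]
q=3: [-∞, 1, -7, 24, -∞, -∞]
q=4: [32, -10, -14, -∞, -5, 11]
q=5: [4, 17, 9, 40, -11, -6]
q=6: [48, 6, 2, 12, 11, 27]
Optimal cycle mean attained by: cycle 0->3->0, total 8 + 8, length 2.
Answer: λ = 8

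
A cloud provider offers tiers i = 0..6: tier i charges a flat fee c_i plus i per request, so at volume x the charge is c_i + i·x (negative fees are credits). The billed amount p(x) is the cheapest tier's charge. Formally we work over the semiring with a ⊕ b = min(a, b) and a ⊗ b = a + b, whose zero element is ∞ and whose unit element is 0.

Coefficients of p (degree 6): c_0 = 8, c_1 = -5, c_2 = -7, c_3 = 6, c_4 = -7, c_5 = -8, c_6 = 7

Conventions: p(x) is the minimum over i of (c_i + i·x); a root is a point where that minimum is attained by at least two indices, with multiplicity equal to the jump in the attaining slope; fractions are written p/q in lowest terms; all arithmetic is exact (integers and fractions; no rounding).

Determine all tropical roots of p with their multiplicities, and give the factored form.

hull edge (i=0, c=8) to (i=1, c=-5): slope -13, span 1
hull edge (i=1, c=-5) to (i=2, c=-7): slope -2, span 1
hull edge (i=2, c=-7) to (i=5, c=-8): slope -1/3, span 3
hull edge (i=5, c=-8) to (i=6, c=7): slope 15, span 1
Factored form: p(x) = 7 ⊗ (x ⊕ (-15)) ⊗ (x ⊕ 1/3) ⊗ (x ⊕ 1/3) ⊗ (x ⊕ 1/3) ⊗ (x ⊕ 2) ⊗ (x ⊕ 13)
Answer: roots = -15 (mult 1), 1/3 (mult 3), 2 (mult 1), 13 (mult 1)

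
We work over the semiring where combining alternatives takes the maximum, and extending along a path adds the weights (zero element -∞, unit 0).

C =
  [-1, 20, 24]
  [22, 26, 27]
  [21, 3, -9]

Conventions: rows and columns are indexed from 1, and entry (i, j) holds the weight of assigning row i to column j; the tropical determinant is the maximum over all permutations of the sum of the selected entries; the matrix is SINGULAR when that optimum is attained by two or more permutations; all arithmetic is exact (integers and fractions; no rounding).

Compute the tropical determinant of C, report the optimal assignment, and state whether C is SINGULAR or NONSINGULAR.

σ = (1, 2, 3): (-1) + 26 + (-9) = 16
σ = (1, 3, 2): (-1) + 27 + 3 = 29
σ = (2, 1, 3): 20 + 22 + (-9) = 33
σ = (2, 3, 1): 20 + 27 + 21 = 68
σ = (3, 1, 2): 24 + 22 + 3 = 49
σ = (3, 2, 1): 24 + 26 + 21 = 71
Optimal value attained by: σ = (3, 2, 1).
Answer: det⊕(C) = 71; verdict: NONSINGULAR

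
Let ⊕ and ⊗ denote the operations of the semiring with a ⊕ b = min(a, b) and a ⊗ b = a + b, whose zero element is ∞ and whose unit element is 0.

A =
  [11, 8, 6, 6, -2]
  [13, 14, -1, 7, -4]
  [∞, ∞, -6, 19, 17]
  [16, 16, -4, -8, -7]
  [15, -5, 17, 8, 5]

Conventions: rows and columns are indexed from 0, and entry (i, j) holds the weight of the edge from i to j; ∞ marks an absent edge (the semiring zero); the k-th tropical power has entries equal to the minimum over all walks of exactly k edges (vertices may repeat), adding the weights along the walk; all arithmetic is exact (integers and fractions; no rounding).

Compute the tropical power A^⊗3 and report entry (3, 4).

A^⊗2:
  [13, -7, 0, -2, -1]
  [11, -9, -7, -1, 0]
  [32, 12, -12, 11, 11]
  [8, -12, -12, -16, -15]
  [8, 0, -6, 0, -9]
A^⊗3:
  [6, -6, -8, -10, -11]
  [4, -5, -13, -9, -13]
  [25, 6, -18, 3, 4]
  [0, -20, -20, -24, -23]
  [6, -14, -12, -8, -7]
Key observation: the optimum is the walk 3->3->3->4, with weight (-8) + (-8) + (-7) = -23.
Optimal value attained by: walk 3->3->3->4.
Answer: (A^⊗3)[3][4] = -23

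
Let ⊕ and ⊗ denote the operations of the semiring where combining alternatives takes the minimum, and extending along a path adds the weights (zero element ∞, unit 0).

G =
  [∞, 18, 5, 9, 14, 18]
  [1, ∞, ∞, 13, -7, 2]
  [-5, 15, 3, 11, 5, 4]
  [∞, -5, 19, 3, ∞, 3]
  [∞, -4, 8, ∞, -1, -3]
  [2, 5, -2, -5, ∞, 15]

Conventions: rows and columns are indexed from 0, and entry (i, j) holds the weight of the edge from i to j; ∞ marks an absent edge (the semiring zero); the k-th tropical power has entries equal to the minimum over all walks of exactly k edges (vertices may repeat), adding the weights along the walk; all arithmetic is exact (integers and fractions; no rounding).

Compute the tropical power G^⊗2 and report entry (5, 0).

G^⊗2:
  [0, 4, 8, 12, 10, 9]
  [4, -11, 0, -3, -8, -10]
  [-2, 1, 0, -1, 4, 2]
  [-4, -2, 1, -2, -12, -3]
  [-3, -5, -5, -8, -11, -4]
  [-7, -10, 1, -2, -2, -2]
Key observation: the optimum is the walk 5->2->0, with weight (-2) + (-5) = -7.
Optimal value attained by: walk 5->2->0.
Answer: (G^⊗2)[5][0] = -7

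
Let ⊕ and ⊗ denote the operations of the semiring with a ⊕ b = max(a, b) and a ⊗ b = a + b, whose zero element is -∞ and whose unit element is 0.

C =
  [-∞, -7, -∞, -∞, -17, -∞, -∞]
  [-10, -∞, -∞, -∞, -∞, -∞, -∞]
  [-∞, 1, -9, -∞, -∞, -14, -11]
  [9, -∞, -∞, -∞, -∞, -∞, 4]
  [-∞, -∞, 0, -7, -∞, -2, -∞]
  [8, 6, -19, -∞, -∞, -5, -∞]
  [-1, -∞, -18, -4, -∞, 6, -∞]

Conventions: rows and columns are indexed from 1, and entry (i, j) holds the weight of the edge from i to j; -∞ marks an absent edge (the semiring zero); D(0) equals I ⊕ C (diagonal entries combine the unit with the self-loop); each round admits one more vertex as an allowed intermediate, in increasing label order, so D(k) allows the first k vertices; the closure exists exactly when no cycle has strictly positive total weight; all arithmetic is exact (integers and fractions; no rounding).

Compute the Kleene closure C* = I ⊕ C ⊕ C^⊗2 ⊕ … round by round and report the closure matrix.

D(0):
  [0, -7, -∞, -∞, -17, -∞, -∞]
  [-10, 0, -∞, -∞, -∞, -∞, -∞]
  [-∞, 1, 0, -∞, -∞, -14, -11]
  [9, -∞, -∞, 0, -∞, -∞, 4]
  [-∞, -∞, 0, -7, 0, -2, -∞]
  [8, 6, -19, -∞, -∞, 0, -∞]
  [-1, -∞, -18, -4, -∞, 6, 0]
D(1):
  [0, -7, -∞, -∞, -17, -∞, -∞]
  [-10, 0, -∞, -∞, -27, -∞, -∞]
  [-∞, 1, 0, -∞, -∞, -14, -11]
  [9, 2, -∞, 0, -8, -∞, 4]
  [-∞, -∞, 0, -7, 0, -2, -∞]
  [8, 6, -19, -∞, -9, 0, -∞]
  [-1, -8, -18, -4, -18, 6, 0]
D(2):
  [0, -7, -∞, -∞, -17, -∞, -∞]
  [-10, 0, -∞, -∞, -27, -∞, -∞]
  [-9, 1, 0, -∞, -26, -14, -11]
  [9, 2, -∞, 0, -8, -∞, 4]
  [-∞, -∞, 0, -7, 0, -2, -∞]
  [8, 6, -19, -∞, -9, 0, -∞]
  [-1, -8, -18, -4, -18, 6, 0]
D(3):
  [0, -7, -∞, -∞, -17, -∞, -∞]
  [-10, 0, -∞, -∞, -27, -∞, -∞]
  [-9, 1, 0, -∞, -26, -14, -11]
  [9, 2, -∞, 0, -8, -∞, 4]
  [-9, 1, 0, -7, 0, -2, -11]
  [8, 6, -19, -∞, -9, 0, -30]
  [-1, -8, -18, -4, -18, 6, 0]
D(4):
  [0, -7, -∞, -∞, -17, -∞, -∞]
  [-10, 0, -∞, -∞, -27, -∞, -∞]
  [-9, 1, 0, -∞, -26, -14, -11]
  [9, 2, -∞, 0, -8, -∞, 4]
  [2, 1, 0, -7, 0, -2, -3]
  [8, 6, -19, -∞, -9, 0, -30]
  [5, -2, -18, -4, -12, 6, 0]
D(5):
  [0, -7, -17, -24, -17, -19, -20]
  [-10, 0, -27, -34, -27, -29, -30]
  [-9, 1, 0, -33, -26, -14, -11]
  [9, 2, -8, 0, -8, -10, 4]
  [2, 1, 0, -7, 0, -2, -3]
  [8, 6, -9, -16, -9, 0, -12]
  [5, -2, -12, -4, -12, 6, 0]
D(6):
  [0, -7, -17, -24, -17, -19, -20]
  [-10, 0, -27, -34, -27, -29, -30]
  [-6, 1, 0, -30, -23, -14, -11]
  [9, 2, -8, 0, -8, -10, 4]
  [6, 4, 0, -7, 0, -2, -3]
  [8, 6, -9, -16, -9, 0, -12]
  [14, 12, -3, -4, -3, 6, 0]
D(7):
  [0, -7, -17, -24, -17, -14, -20]
  [-10, 0, -27, -34, -27, -24, -30]
  [3, 1, 0, -15, -14, -5, -11]
  [18, 16, 1, 0, 1, 10, 4]
  [11, 9, 0, -7, 0, 3, -3]
  [8, 6, -9, -16, -9, 0, -12]
  [14, 12, -3, -4, -3, 6, 0]
Answer: C* = [[0, -7, -17, -24, -17, -14, -20], [-10, 0, -27, -34, -27, -24, -30], [3, 1, 0, -15, -14, -5, -11], [18, 16, 1, 0, 1, 10, 4], [11, 9, 0, -7, 0, 3, -3], [8, 6, -9, -16, -9, 0, -12], [14, 12, -3, -4, -3, 6, 0]]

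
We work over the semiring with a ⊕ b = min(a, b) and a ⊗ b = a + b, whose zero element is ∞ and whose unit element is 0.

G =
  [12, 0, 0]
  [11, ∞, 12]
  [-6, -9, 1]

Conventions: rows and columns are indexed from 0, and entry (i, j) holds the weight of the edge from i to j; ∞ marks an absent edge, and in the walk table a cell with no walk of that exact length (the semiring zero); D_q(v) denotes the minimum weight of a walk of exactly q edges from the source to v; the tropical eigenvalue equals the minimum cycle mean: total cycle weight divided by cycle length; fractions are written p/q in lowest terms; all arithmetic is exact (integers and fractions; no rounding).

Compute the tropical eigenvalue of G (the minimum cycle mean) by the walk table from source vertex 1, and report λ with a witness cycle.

q=0: [∞, 0, ∞]
q=1: [11, ∞, 12]
q=2: [6, 3, 11]
q=3: [5, 2, 6]
Optimal cycle mean attained by: cycle 0->2->0, total 0 + (-6), length 2.
Answer: λ = -3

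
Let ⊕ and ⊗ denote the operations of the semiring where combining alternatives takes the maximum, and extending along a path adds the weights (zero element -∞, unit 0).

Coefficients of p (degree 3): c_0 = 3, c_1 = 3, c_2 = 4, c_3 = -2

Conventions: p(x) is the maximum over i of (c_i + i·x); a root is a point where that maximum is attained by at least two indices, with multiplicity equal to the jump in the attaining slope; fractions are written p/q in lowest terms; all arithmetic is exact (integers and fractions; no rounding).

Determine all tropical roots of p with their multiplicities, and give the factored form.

hull edge (i=0, c=3) to (i=2, c=4): slope 1/2, span 2
hull edge (i=2, c=4) to (i=3, c=-2): slope -6, span 1
Factored form: p(x) = -2 ⊗ (x ⊕ (-1/2)) ⊗ (x ⊕ (-1/2)) ⊗ (x ⊕ 6)
Answer: roots = -1/2 (mult 2), 6 (mult 1)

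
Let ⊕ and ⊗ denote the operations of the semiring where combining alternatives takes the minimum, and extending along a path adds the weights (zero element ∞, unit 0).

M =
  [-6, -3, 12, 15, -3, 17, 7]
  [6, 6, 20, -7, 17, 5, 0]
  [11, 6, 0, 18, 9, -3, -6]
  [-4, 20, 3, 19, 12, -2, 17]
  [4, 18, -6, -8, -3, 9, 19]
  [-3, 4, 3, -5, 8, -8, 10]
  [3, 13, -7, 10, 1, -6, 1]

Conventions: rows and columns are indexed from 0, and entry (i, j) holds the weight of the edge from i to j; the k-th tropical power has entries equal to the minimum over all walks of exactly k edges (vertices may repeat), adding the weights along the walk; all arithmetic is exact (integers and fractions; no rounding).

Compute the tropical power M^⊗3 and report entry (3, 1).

M^⊗2:
  [-12, -9, -9, -11, -9, 1, -3]
  [-11, 3, -7, -1, 1, -9, 1]
  [-6, 1, -13, -8, -5, -12, -6]
  [-10, -7, 1, -7, -7, -10, -3]
  [-12, 0, -9, -11, -6, -10, -12]
  [-11, -6, -5, -13, -6, -16, -3]
  [-9, -2, -7, -11, -2, -14, -13]
M^⊗3:
  [-18, -15, -15, -17, -15, -13, -15]
  [-17, -14, -7, -14, -14, -17, -13]
  [-15, -9, -13, -17, -9, -20, -19]
  [-16, -13, -13, -15, -13, -18, -7]
  [-18, -15, -19, -15, -15, -18, -15]
  [-19, -14, -13, -21, -14, -24, -11]
  [-17, -12, -20, -19, -12, -22, -13]
Key observation: the optimum is the walk 3->0->0->1, with weight (-4) + (-6) + (-3) = -13.
Optimal value attained by: walk 3->0->0->1.
Answer: (M^⊗3)[3][1] = -13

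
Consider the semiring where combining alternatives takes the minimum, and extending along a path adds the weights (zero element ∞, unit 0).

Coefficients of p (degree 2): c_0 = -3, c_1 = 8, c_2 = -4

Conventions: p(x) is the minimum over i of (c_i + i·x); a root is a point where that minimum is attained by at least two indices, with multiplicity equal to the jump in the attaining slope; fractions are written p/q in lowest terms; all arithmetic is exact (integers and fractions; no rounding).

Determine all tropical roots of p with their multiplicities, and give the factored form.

hull edge (i=0, c=-3) to (i=2, c=-4): slope -1/2, span 2
Factored form: p(x) = -4 ⊗ (x ⊕ 1/2) ⊗ (x ⊕ 1/2)
Answer: roots = 1/2 (mult 2)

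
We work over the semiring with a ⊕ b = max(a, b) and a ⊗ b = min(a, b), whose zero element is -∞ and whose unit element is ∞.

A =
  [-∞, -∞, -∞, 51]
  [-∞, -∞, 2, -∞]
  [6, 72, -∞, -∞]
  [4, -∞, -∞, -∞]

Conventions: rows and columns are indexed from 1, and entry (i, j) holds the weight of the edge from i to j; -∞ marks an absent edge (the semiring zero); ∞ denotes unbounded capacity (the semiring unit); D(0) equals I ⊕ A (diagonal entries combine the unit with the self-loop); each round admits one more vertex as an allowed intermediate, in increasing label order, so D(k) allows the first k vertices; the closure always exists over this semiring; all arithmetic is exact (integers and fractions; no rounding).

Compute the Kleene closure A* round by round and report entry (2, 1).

D(0):
  [∞, -∞, -∞, 51]
  [-∞, ∞, 2, -∞]
  [6, 72, ∞, -∞]
  [4, -∞, -∞, ∞]
D(1):
  [∞, -∞, -∞, 51]
  [-∞, ∞, 2, -∞]
  [6, 72, ∞, 6]
  [4, -∞, -∞, ∞]
D(2):
  [∞, -∞, -∞, 51]
  [-∞, ∞, 2, -∞]
  [6, 72, ∞, 6]
  [4, -∞, -∞, ∞]
D(3):
  [∞, -∞, -∞, 51]
  [2, ∞, 2, 2]
  [6, 72, ∞, 6]
  [4, -∞, -∞, ∞]
D(4):
  [∞, -∞, -∞, 51]
  [2, ∞, 2, 2]
  [6, 72, ∞, 6]
  [4, -∞, -∞, ∞]
Answer: A*[2][1] = 2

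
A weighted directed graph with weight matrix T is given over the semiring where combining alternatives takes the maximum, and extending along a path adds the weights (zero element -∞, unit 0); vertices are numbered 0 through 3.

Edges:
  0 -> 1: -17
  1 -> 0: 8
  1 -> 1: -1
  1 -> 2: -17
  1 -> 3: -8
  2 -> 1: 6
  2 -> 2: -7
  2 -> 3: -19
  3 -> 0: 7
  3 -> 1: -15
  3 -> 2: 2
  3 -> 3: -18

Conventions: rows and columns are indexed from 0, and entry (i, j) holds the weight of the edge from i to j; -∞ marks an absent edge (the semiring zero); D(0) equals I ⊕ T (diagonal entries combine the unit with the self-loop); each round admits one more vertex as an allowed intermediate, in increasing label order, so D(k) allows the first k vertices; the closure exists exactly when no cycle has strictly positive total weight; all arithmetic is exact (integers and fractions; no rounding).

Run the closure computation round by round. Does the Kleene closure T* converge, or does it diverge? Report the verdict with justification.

D(0):
  [0, -17, -∞, -∞]
  [8, 0, -17, -8]
  [-∞, 6, 0, -19]
  [7, -15, 2, 0]
D(1):
  [0, -17, -∞, -∞]
  [8, 0, -17, -8]
  [-∞, 6, 0, -19]
  [7, -10, 2, 0]
D(2):
  [0, -17, -34, -25]
  [8, 0, -17, -8]
  [14, 6, 0, -2]
  [7, -10, 2, 0]
D(3):
  [0, -17, -34, -25]
  [8, 0, -17, -8]
  [14, 6, 0, -2]
  [16, 8, 2, 0]
D(4):
  [0, -17, -23, -25]
  [8, 0, -6, -8]
  [14, 6, 0, -2]
  [16, 8, 2, 0]
Key observation: every diagonal entry stays at the unit through all rounds, so no improving cycle exists.
Answer: CONVERGES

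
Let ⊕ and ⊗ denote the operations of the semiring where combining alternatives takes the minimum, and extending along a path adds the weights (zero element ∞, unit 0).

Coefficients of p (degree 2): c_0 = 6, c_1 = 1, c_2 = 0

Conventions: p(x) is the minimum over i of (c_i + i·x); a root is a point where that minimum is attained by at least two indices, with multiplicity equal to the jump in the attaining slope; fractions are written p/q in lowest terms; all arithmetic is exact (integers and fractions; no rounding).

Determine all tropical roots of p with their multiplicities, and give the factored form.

hull edge (i=0, c=6) to (i=1, c=1): slope -5, span 1
hull edge (i=1, c=1) to (i=2, c=0): slope -1, span 1
Factored form: p(x) = 0 ⊗ (x ⊕ 1) ⊗ (x ⊕ 5)
Answer: roots = 1 (mult 1), 5 (mult 1)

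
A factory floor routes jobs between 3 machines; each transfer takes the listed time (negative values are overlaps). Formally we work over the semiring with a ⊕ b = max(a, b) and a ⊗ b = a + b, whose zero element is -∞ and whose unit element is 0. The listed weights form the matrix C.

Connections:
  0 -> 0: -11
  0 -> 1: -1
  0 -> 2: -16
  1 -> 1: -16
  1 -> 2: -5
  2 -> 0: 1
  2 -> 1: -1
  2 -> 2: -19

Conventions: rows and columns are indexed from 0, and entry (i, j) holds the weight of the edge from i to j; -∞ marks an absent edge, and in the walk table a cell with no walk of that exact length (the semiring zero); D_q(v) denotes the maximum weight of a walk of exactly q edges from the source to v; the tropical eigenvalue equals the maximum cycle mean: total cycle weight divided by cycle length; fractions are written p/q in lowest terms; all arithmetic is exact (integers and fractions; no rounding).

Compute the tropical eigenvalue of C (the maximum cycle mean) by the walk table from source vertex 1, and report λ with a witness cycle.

q=0: [-∞, 0, -∞]
q=1: [-∞, -16, -5]
q=2: [-4, -6, -21]
q=3: [-15, -5, -11]
Optimal cycle mean attained by: cycle 0->1->2->0, total (-1) + (-5) + 1, length 3.
Answer: λ = -5/3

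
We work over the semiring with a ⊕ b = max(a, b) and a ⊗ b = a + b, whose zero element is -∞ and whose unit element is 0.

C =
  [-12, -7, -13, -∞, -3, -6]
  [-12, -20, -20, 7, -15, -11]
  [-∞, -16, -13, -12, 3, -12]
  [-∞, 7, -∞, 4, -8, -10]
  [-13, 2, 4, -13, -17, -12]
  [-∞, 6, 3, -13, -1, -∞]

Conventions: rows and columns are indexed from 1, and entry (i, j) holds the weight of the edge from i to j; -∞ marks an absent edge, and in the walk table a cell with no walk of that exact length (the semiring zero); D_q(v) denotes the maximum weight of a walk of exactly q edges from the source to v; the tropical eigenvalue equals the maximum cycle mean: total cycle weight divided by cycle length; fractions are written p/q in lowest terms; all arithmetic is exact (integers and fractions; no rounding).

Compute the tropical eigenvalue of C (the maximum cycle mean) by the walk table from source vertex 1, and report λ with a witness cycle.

q=0: [0, -∞, -∞, -∞, -∞, -∞]
q=1: [-12, -7, -13, -∞, -3, -6]
q=2: [-16, 0, 1, 0, -7, -15]
q=3: [-12, 7, -3, 7, 4, -10]
q=4: [-5, 14, 8, 14, 0, -3]
q=5: [2, 21, 4, 21, 11, 4]
q=6: [9, 28, 15, 28, 13, 11]
Optimal cycle mean attained by: cycle 2->4->2, total 7 + 7, length 2.
Answer: λ = 7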